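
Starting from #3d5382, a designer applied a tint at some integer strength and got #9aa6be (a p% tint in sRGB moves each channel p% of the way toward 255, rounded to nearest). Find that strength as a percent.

#3d5382 is rgb(61, 83, 130); #9aa6be is rgb(154, 166, 190).
On the R channel (widest range): 154 ≈ 61 + (p/100)(255 − 61), so p ≈ 100×(154 − 61)/(255 − 61) = 9300/194 = 47.94.
p = 48 reproduces all three channels after rounding.

48%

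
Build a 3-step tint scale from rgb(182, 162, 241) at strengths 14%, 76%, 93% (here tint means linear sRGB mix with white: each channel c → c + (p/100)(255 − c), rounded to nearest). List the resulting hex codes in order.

14%: (182 + 10.22 = 192.22→192, 162 + 13.02 = 175.02→175, 241 + 1.96 = 242.96→243) → #C0AFF3
76%: (182 + 55.48 = 237.48→237, 162 + 70.68 = 232.68→233, 241 + 10.64 = 251.64→252) → #EDE9FC
93%: (182 + 67.89 = 249.89→250, 162 + 86.49 = 248.49→248, 241 + 13.02 = 254.02→254) → #FAF8FE

#C0AFF3, #EDE9FC, #FAF8FE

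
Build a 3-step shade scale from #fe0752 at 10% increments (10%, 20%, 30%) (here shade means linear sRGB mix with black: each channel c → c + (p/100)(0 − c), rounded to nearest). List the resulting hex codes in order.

#e5064a, #cb0642, #b20539

#fe0752 is rgb(254, 7, 82).
10%: (254 − 25.4 = 228.6→229, 7 − 0.7 = 6.3→6, 82 − 8.2 = 73.8→74) → #e5064a
20%: (254 − 50.8 = 203.2→203, 7 − 1.4 = 5.6→6, 82 − 16.4 = 65.6→66) → #cb0642
30%: (254 − 76.2 = 177.8→178, 7 − 2.1 = 4.9→5, 82 − 24.6 = 57.4→57) → #b20539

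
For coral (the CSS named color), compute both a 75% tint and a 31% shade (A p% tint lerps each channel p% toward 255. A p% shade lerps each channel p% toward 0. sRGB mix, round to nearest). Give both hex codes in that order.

CSS coral is rgb(255, 127, 80).
75% tint:
  R: 255 + 0 = 255 → 255
  G: 127 + 0.75×(255−127) = 127 + 96 = 223 → 223
  B: 80 + 0.75×(255−80) = 80 + 131.25 = 211.25 → 211
  → #FFDFD3
31% shade:
  R: 255 − 79.05 = 175.95 → 176
  G: 127 + 0.31×(0−127) = 127 − 39.37 = 87.63 → 88
  B: 80 − 24.8 = 55.2 → 55
  → #B05837

#FFDFD3, #B05837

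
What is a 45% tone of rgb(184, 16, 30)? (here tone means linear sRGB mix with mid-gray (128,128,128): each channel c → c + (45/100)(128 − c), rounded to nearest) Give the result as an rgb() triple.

Lerp each channel 45% toward 128:
  R: 184 + 0.45×(128−184) = 184 − 25.2 = 158.8 → 159
  G: 16 + 0.45×(128−16) = 16 + 50.4 = 66.4 → 66
  B: 30 + 0.45×(128−30) = 30 + 44.1 = 74.1 → 74

rgb(159, 66, 74)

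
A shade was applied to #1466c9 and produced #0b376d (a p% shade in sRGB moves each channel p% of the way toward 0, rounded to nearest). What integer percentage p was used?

46%

#1466c9 is rgb(20, 102, 201); #0b376d is rgb(11, 55, 109).
On the B channel (widest range): 109 ≈ 201 + (p/100)(0 − 201), so p ≈ 100×(109 − 201)/(0 − 201) = -9200/-201 = 45.77.
p = 46 reproduces all three channels after rounding.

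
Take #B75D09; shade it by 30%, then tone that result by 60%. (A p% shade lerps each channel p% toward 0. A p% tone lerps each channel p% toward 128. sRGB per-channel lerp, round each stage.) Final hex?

#80674F

#B75D09 is rgb(183, 93, 9).
Lerp each channel 30% toward 0:
  R: 183 + 0.3×(0−183) = 183 − 54.9 = 128.1 → 128
  G: 93 − 27.9 = 65.1 → 65
  B: 9 + 0.3×(0−9) = 9 − 2.7 = 6.3 → 6
After the shade: rgb(128, 65, 6) = #804106.
A 60% tone moves each channel 60% toward 128:
  R: 128 + 0 = 128 → 128
  G: 65 + 0.6×(128−65) = 65 + 37.8 = 102.8 → 103
  B: 6 + 0.6×(128−6) = 6 + 73.2 = 79.2 → 79
rgb(128, 103, 79) = #80674F.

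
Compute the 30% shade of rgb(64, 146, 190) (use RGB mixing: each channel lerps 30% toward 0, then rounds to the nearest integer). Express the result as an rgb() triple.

Per channel, c → c + 0.3(0 − c):
  R: 64 − 19.2 = 44.8 → 45
  G: 146 − 43.8 = 102.2 → 102
  B: 190 + 0.3×(0−190) = 190 − 57 = 133 → 133

rgb(45, 102, 133)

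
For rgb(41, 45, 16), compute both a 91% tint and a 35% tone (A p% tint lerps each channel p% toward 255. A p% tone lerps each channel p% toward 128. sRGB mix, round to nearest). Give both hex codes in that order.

#ECECE9, #474A37

91% tint:
  R: 41 + 0.91×(255−41) = 41 + 194.74 = 235.74 → 236
  G: 45 + 0.91×(255−45) = 45 + 191.1 = 236.1 → 236
  B: 16 + 217.49 = 233.49 → 233
  → #ECECE9
35% tone:
  R: 41 + 0.35×(128−41) = 41 + 30.45 = 71.45 → 71
  G: 45 + 0.35×(128−45) = 45 + 29.05 = 74.05 → 74
  B: 16 + 39.2 = 55.2 → 55
  → #474A37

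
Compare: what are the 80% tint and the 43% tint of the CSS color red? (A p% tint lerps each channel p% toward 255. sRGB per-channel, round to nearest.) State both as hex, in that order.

#FFCCCC, #FF6E6E

CSS red is rgb(255, 0, 0).
80% tint:
  R: 255 + 0 = 255 → 255
  G: 0 + 0.8×(255−0) = 0 + 204 = 204 → 204
  B: 0 + 204 = 204 → 204
  → #FFCCCC
43% tint:
  R: 255 + 0 = 255 → 255
  G: 0 + 109.65 = 109.65 → 110
  B: 0 + 0.43×(255−0) = 0 + 109.65 = 109.65 → 110
  → #FF6E6E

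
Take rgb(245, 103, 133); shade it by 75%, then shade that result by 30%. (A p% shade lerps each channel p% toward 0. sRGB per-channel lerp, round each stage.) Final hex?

#2B1217

Per channel, c → c + 0.75(0 − c):
  R: 245 + 0.75×(0−245) = 245 − 183.75 = 61.25 → 61
  G: 103 + 0.75×(0−103) = 103 − 77.25 = 25.75 → 26
  B: 133 + 0.75×(0−133) = 133 − 99.75 = 33.25 → 33
After the shade: rgb(61, 26, 33) = #3D1A21.
Lerp each channel 30% toward 0:
  R: 61 + 0.3×(0−61) = 61 − 18.3 = 42.7 → 43
  G: 26 + 0.3×(0−26) = 26 − 7.8 = 18.2 → 18
  B: 33 − 9.9 = 23.1 → 23
rgb(43, 18, 23) = #2B1217.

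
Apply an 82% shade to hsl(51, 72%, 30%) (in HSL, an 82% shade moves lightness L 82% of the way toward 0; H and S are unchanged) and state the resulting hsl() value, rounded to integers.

L moves 82% from 30 toward 0: 30 − 24.6 = 5.4 → 5.
H and S are unchanged.

hsl(51, 72%, 5%)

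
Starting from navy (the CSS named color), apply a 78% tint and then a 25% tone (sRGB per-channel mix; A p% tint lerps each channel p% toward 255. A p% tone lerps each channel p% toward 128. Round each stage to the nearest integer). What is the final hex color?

#B5B5CA

CSS navy is rgb(0, 0, 128).
Per channel, c → c + 0.78(255 − c):
  R: 0 + 0.78×(255−0) = 0 + 198.9 = 198.9 → 199
  G: 0 + 198.9 = 198.9 → 199
  B: 128 + 0.78×(255−128) = 128 + 99.06 = 227.06 → 227
After the tint: rgb(199, 199, 227) = #C7C7E3.
A 25% tone moves each channel 25% toward 128:
  R: 199 − 17.75 = 181.25 → 181
  G: 199 + 0.25×(128−199) = 199 − 17.75 = 181.25 → 181
  B: 227 + 0.25×(128−227) = 227 − 24.75 = 202.25 → 202
rgb(181, 181, 202) = #B5B5CA.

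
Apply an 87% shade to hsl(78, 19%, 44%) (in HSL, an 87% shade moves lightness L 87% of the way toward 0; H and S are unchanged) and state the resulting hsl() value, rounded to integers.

L moves 87% from 44 toward 0: 44 − 38.28 = 5.72 → 6.
H and S are unchanged.

hsl(78, 19%, 6%)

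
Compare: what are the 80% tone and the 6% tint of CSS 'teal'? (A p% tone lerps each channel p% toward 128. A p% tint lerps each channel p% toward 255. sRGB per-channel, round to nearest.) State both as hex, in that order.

#668080, #0F8888

CSS teal is rgb(0, 128, 128).
80% tone:
  R: 0 + 0.8×(128−0) = 0 + 102.4 = 102.4 → 102
  G: 128 + 0 = 128 → 128
  B: 128 + 0.8×(128−128) = 128 + 0 = 128 → 128
  → #668080
6% tint:
  R: 0 + 0.06×(255−0) = 0 + 15.3 = 15.3 → 15
  G: 128 + 0.06×(255−128) = 128 + 7.62 = 135.62 → 136
  B: 128 + 7.62 = 135.62 → 136
  → #0F8888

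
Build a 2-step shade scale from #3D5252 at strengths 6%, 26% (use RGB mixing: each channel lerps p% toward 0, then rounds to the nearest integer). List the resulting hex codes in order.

#3D5252 is rgb(61, 82, 82).
6%: (61 − 3.66 = 57.34→57, 82 − 4.92 = 77.08→77, 82 − 4.92 = 77.08→77) → #394D4D
26%: (61 − 15.86 = 45.14→45, 82 − 21.32 = 60.68→61, 82 − 21.32 = 60.68→61) → #2D3D3D

#394D4D, #2D3D3D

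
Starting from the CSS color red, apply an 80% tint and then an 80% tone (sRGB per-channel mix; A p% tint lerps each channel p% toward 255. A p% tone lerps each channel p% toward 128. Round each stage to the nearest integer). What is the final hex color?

CSS red is rgb(255, 0, 0).
Lerp each channel 80% toward 255:
  R: 255 + 0 = 255 → 255
  G: 0 + 0.8×(255−0) = 0 + 204 = 204 → 204
  B: 0 + 0.8×(255−0) = 0 + 204 = 204 → 204
After the tint: rgb(255, 204, 204) = #FFCCCC.
Lerp each channel 80% toward 128:
  R: 255 + 0.8×(128−255) = 255 − 101.6 = 153.4 → 153
  G: 204 − 60.8 = 143.2 → 143
  B: 204 − 60.8 = 143.2 → 143
rgb(153, 143, 143) = #998F8F.

#998F8F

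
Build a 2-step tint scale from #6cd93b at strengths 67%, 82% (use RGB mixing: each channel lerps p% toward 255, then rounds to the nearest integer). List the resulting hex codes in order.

#6cd93b is rgb(108, 217, 59).
67%: (108 + 98.49 = 206.49→206, 217 + 25.46 = 242.46→242, 59 + 131.32 = 190.32→190) → #cef2be
82%: (108 + 120.54 = 228.54→229, 217 + 31.16 = 248.16→248, 59 + 160.72 = 219.72→220) → #e5f8dc

#cef2be, #e5f8dc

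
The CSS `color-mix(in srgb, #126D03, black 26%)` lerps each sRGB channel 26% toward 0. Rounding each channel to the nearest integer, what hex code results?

#126D03 is rgb(18, 109, 3).
A 26% shade moves each channel 26% toward 0:
  R: 18 + 0.26×(0−18) = 18 − 4.68 = 13.32 → 13
  G: 109 + 0.26×(0−109) = 109 − 28.34 = 80.66 → 81
  B: 3 + 0.26×(0−3) = 3 − 0.78 = 2.22 → 2
rgb(13, 81, 2) = #0D5102.

#0D5102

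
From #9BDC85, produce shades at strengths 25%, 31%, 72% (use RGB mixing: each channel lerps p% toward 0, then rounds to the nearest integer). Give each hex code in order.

#9BDC85 is rgb(155, 220, 133).
25%: (155 − 38.75 = 116.25→116, 220 − 55 = 165→165, 133 − 33.25 = 99.75→100) → #74A564
31%: (155 − 48.05 = 106.95→107, 220 − 68.2 = 151.8→152, 133 − 41.23 = 91.77→92) → #6B985C
72%: (155 − 111.6 = 43.4→43, 220 − 158.4 = 61.6→62, 133 − 95.76 = 37.24→37) → #2B3E25

#74A564, #6B985C, #2B3E25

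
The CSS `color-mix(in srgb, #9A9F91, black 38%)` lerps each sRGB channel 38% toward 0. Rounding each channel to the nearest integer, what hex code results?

#9A9F91 is rgb(154, 159, 145).
A 38% shade moves each channel 38% toward 0:
  R: 154 + 0.38×(0−154) = 154 − 58.52 = 95.48 → 95
  G: 159 − 60.42 = 98.58 → 99
  B: 145 + 0.38×(0−145) = 145 − 55.1 = 89.9 → 90
rgb(95, 99, 90) = #5F635A.

#5F635A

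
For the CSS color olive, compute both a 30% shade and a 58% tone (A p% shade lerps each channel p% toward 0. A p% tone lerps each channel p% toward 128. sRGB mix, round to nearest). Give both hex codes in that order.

#5A5A00, #80804A

CSS olive is rgb(128, 128, 0).
30% shade:
  R: 128 + 0.3×(0−128) = 128 − 38.4 = 89.6 → 90
  G: 128 − 38.4 = 89.6 → 90
  B: 0 + 0.3×(0−0) = 0 + 0 = 0 → 0
  → #5A5A00
58% tone:
  R: 128 + 0 = 128 → 128
  G: 128 + 0.58×(128−128) = 128 + 0 = 128 → 128
  B: 0 + 0.58×(128−0) = 0 + 74.24 = 74.24 → 74
  → #80804A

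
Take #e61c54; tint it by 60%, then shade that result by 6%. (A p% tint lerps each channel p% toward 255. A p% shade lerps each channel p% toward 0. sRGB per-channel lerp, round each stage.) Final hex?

#e61c54 is rgb(230, 28, 84).
Per channel, c → c + 0.6(255 − c):
  R: 230 + 0.6×(255−230) = 230 + 15 = 245 → 245
  G: 28 + 0.6×(255−28) = 28 + 136.2 = 164.2 → 164
  B: 84 + 102.6 = 186.6 → 187
After the tint: rgb(245, 164, 187) = #f5a4bb.
Lerp each channel 6% toward 0:
  R: 245 + 0.06×(0−245) = 245 − 14.7 = 230.3 → 230
  G: 164 + 0.06×(0−164) = 164 − 9.84 = 154.16 → 154
  B: 187 − 11.22 = 175.78 → 176
rgb(230, 154, 176) = #e69ab0.

#e69ab0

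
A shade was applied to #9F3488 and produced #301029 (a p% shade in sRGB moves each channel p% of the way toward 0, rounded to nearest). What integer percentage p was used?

70%

#9F3488 is rgb(159, 52, 136); #301029 is rgb(48, 16, 41).
On the R channel (widest range): 48 ≈ 159 + (p/100)(0 − 159), so p ≈ 100×(48 − 159)/(0 − 159) = -11100/-159 = 69.81.
p = 70 reproduces all three channels after rounding.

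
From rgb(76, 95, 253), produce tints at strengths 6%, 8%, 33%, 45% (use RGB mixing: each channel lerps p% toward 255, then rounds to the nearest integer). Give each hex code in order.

6%: (76 + 10.74 = 86.74→87, 95 + 9.6 = 104.6→105, 253→253) → #5769FD
8%: (76 + 14.32 = 90.32→90, 95 + 12.8 = 107.8→108, 253→253) → #5A6CFD
33%: (76 + 59.07 = 135.07→135, 95 + 52.8 = 147.8→148, 253 + 0.66 = 253.66→254) → #8794FE
45%: (76 + 80.55 = 156.55→157, 95 + 72 = 167→167, 253 + 0.9 = 253.9→254) → #9DA7FE

#5769FD, #5A6CFD, #8794FE, #9DA7FE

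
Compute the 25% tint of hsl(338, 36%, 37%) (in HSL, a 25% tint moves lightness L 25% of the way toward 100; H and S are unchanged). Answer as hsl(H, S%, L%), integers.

L moves 25% from 37 toward 100: 37 + 15.75 = 52.75 → 53.
H and S are unchanged.

hsl(338, 36%, 53%)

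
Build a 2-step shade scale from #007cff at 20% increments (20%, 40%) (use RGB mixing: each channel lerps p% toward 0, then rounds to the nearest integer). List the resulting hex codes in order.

#007cff is rgb(0, 124, 255).
20%: (0→0, 124 − 24.8 = 99.2→99, 255 − 51 = 204→204) → #0063cc
40%: (0→0, 124 − 49.6 = 74.4→74, 255 − 102 = 153→153) → #004a99

#0063cc, #004a99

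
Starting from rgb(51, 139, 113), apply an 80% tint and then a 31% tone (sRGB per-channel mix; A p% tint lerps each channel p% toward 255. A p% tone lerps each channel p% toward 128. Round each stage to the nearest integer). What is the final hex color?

An 80% tint moves each channel 80% toward 255:
  R: 51 + 0.8×(255−51) = 51 + 163.2 = 214.2 → 214
  G: 139 + 0.8×(255−139) = 139 + 92.8 = 231.8 → 232
  B: 113 + 0.8×(255−113) = 113 + 113.6 = 226.6 → 227
After the tint: rgb(214, 232, 227) = #d6e8e3.
Per channel, c → c + 0.31(128 − c):
  R: 214 + 0.31×(128−214) = 214 − 26.66 = 187.34 → 187
  G: 232 + 0.31×(128−232) = 232 − 32.24 = 199.76 → 200
  B: 227 + 0.31×(128−227) = 227 − 30.69 = 196.31 → 196
rgb(187, 200, 196) = #bbc8c4.

#bbc8c4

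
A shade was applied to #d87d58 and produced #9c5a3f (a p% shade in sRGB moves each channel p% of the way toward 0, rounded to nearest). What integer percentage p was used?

#d87d58 is rgb(216, 125, 88); #9c5a3f is rgb(156, 90, 63).
On the R channel (widest range): 156 ≈ 216 + (p/100)(0 − 216), so p ≈ 100×(156 − 216)/(0 − 216) = -6000/-216 = 27.78.
p = 28 reproduces all three channels after rounding.

28%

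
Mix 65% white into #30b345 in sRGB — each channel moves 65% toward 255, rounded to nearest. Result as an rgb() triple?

rgb(183, 228, 190)

#30b345 is rgb(48, 179, 69).
Per channel, c → c + 0.65(255 − c):
  R: 48 + 134.55 = 182.55 → 183
  G: 179 + 0.65×(255−179) = 179 + 49.4 = 228.4 → 228
  B: 69 + 0.65×(255−69) = 69 + 120.9 = 189.9 → 190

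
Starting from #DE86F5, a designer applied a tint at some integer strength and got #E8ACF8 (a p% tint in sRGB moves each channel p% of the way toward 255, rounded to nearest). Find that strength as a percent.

#DE86F5 is rgb(222, 134, 245); #E8ACF8 is rgb(232, 172, 248).
On the G channel (widest range): 172 ≈ 134 + (p/100)(255 − 134), so p ≈ 100×(172 − 134)/(255 − 134) = 3800/121 = 31.40.
p = 31 reproduces all three channels after rounding.

31%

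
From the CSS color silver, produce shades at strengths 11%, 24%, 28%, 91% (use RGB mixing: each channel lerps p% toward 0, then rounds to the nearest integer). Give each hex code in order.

CSS silver is rgb(192, 192, 192).
11%: (192 − 21.12 = 170.88→171, 192 − 21.12 = 170.88→171, 192 − 21.12 = 170.88→171) → #ABABAB
24%: (192 − 46.08 = 145.92→146, 192 − 46.08 = 145.92→146, 192 − 46.08 = 145.92→146) → #929292
28%: (192 − 53.76 = 138.24→138, 192 − 53.76 = 138.24→138, 192 − 53.76 = 138.24→138) → #8A8A8A
91%: (192 − 174.72 = 17.28→17, 192 − 174.72 = 17.28→17, 192 − 174.72 = 17.28→17) → #111111

#ABABAB, #929292, #8A8A8A, #111111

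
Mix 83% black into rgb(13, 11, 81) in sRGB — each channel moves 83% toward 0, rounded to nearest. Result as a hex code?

#02020E

An 83% shade moves each channel 83% toward 0:
  R: 13 + 0.83×(0−13) = 13 − 10.79 = 2.21 → 2
  G: 11 + 0.83×(0−11) = 11 − 9.13 = 1.87 → 2
  B: 81 − 67.23 = 13.77 → 14
rgb(2, 2, 14) = #02020E.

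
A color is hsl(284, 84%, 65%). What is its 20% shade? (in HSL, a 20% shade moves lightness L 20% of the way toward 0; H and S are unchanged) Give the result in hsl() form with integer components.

L moves 20% from 65 toward 0: 65 − 13 = 52 → 52.
H and S are unchanged.

hsl(284, 84%, 52%)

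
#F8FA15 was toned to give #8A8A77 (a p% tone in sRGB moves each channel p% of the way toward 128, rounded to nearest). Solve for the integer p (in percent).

#F8FA15 is rgb(248, 250, 21); #8A8A77 is rgb(138, 138, 119).
On the G channel (widest range): 138 ≈ 250 + (p/100)(128 − 250), so p ≈ 100×(138 − 250)/(128 − 250) = -11200/-122 = 91.80.
p = 92 reproduces all three channels after rounding.

92%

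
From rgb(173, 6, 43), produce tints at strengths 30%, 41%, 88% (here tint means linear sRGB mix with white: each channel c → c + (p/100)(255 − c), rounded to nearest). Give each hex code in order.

#C6516B, #CF6C82, #F5E1E6

30%: (173 + 24.6 = 197.6→198, 6 + 74.7 = 80.7→81, 43 + 63.6 = 106.6→107) → #C6516B
41%: (173 + 33.62 = 206.62→207, 6 + 102.09 = 108.09→108, 43 + 86.92 = 129.92→130) → #CF6C82
88%: (173 + 72.16 = 245.16→245, 6 + 219.12 = 225.12→225, 43 + 186.56 = 229.56→230) → #F5E1E6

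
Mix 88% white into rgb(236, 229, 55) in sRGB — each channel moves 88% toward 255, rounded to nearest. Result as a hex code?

#FDFCE7

Lerp each channel 88% toward 255:
  R: 236 + 0.88×(255−236) = 236 + 16.72 = 252.72 → 253
  G: 229 + 0.88×(255−229) = 229 + 22.88 = 251.88 → 252
  B: 55 + 0.88×(255−55) = 55 + 176 = 231 → 231
rgb(253, 252, 231) = #FDFCE7.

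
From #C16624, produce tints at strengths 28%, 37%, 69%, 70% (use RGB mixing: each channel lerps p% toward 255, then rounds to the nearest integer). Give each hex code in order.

#D29161, #D89F75, #ECD0BB, #ECD1BD

#C16624 is rgb(193, 102, 36).
28%: (193 + 17.36 = 210.36→210, 102 + 42.84 = 144.84→145, 36 + 61.32 = 97.32→97) → #D29161
37%: (193 + 22.94 = 215.94→216, 102 + 56.61 = 158.61→159, 36 + 81.03 = 117.03→117) → #D89F75
69%: (193 + 42.78 = 235.78→236, 102 + 105.57 = 207.57→208, 36 + 151.11 = 187.11→187) → #ECD0BB
70%: (193 + 43.4 = 236.4→236, 102 + 107.1 = 209.1→209, 36 + 153.3 = 189.3→189) → #ECD1BD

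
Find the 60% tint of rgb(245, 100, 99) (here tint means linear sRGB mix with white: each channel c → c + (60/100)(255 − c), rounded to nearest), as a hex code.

#fbc1c1

Lerp each channel 60% toward 255:
  R: 245 + 6 = 251 → 251
  G: 100 + 0.6×(255−100) = 100 + 93 = 193 → 193
  B: 99 + 0.6×(255−99) = 99 + 93.6 = 192.6 → 193
rgb(251, 193, 193) = #fbc1c1.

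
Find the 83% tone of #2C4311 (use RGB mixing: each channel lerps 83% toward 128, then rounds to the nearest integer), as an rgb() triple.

#2C4311 is rgb(44, 67, 17).
Lerp each channel 83% toward 128:
  R: 44 + 0.83×(128−44) = 44 + 69.72 = 113.72 → 114
  G: 67 + 0.83×(128−67) = 67 + 50.63 = 117.63 → 118
  B: 17 + 0.83×(128−17) = 17 + 92.13 = 109.13 → 109

rgb(114, 118, 109)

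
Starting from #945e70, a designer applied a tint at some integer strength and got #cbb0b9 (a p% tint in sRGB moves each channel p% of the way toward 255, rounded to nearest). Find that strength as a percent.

#945e70 is rgb(148, 94, 112); #cbb0b9 is rgb(203, 176, 185).
On the G channel (widest range): 176 ≈ 94 + (p/100)(255 − 94), so p ≈ 100×(176 − 94)/(255 − 94) = 8200/161 = 50.93.
p = 51 reproduces all three channels after rounding.

51%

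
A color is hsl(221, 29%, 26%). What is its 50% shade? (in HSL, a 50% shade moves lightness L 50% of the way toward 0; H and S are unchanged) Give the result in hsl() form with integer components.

L moves 50% from 26 toward 0: 26 − 13 = 13 → 13.
H and S are unchanged.

hsl(221, 29%, 13%)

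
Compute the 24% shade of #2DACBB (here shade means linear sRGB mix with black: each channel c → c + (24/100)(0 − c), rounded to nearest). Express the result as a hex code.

#22838E

#2DACBB is rgb(45, 172, 187).
A 24% shade moves each channel 24% toward 0:
  R: 45 + 0.24×(0−45) = 45 − 10.8 = 34.2 → 34
  G: 172 − 41.28 = 130.72 → 131
  B: 187 − 44.88 = 142.12 → 142
rgb(34, 131, 142) = #22838E.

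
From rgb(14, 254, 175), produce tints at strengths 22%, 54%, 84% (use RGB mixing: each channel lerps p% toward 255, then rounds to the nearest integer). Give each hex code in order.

#43FEC1, #90FFDA, #D8FFF2

22%: (14 + 53.02 = 67.02→67, 254→254, 175 + 17.6 = 192.6→193) → #43FEC1
54%: (14 + 130.14 = 144.14→144, 254 + 0.54 = 254.54→255, 175 + 43.2 = 218.2→218) → #90FFDA
84%: (14 + 202.44 = 216.44→216, 254 + 0.84 = 254.84→255, 175 + 67.2 = 242.2→242) → #D8FFF2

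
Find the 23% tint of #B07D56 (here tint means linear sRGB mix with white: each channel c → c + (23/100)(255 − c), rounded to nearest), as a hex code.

#B07D56 is rgb(176, 125, 86).
Per channel, c → c + 0.23(255 − c):
  R: 176 + 18.17 = 194.17 → 194
  G: 125 + 0.23×(255−125) = 125 + 29.9 = 154.9 → 155
  B: 86 + 38.87 = 124.87 → 125
rgb(194, 155, 125) = #C29B7D.

#C29B7D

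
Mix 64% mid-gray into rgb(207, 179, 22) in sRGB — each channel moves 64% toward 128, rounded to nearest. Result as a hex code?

A 64% tone moves each channel 64% toward 128:
  R: 207 − 50.56 = 156.44 → 156
  G: 179 + 0.64×(128−179) = 179 − 32.64 = 146.36 → 146
  B: 22 + 0.64×(128−22) = 22 + 67.84 = 89.84 → 90
rgb(156, 146, 90) = #9c925a.

#9c925a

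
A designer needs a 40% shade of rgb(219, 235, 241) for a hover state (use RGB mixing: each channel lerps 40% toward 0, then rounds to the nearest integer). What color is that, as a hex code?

#838D91

Lerp each channel 40% toward 0:
  R: 219 − 87.6 = 131.4 → 131
  G: 235 − 94 = 141 → 141
  B: 241 + 0.4×(0−241) = 241 − 96.4 = 144.6 → 145
rgb(131, 141, 145) = #838D91.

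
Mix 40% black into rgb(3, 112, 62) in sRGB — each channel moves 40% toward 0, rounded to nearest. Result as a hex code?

A 40% shade moves each channel 40% toward 0:
  R: 3 + 0.4×(0−3) = 3 − 1.2 = 1.8 → 2
  G: 112 − 44.8 = 67.2 → 67
  B: 62 + 0.4×(0−62) = 62 − 24.8 = 37.2 → 37
rgb(2, 67, 37) = #024325.

#024325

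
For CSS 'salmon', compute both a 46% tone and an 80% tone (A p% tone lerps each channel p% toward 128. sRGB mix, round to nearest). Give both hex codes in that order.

#C28078, #98807D

CSS salmon is rgb(250, 128, 114).
46% tone:
  R: 250 + 0.46×(128−250) = 250 − 56.12 = 193.88 → 194
  G: 128 + 0.46×(128−128) = 128 + 0 = 128 → 128
  B: 114 + 0.46×(128−114) = 114 + 6.44 = 120.44 → 120
  → #C28078
80% tone:
  R: 250 + 0.8×(128−250) = 250 − 97.6 = 152.4 → 152
  G: 128 + 0 = 128 → 128
  B: 114 + 0.8×(128−114) = 114 + 11.2 = 125.2 → 125
  → #98807D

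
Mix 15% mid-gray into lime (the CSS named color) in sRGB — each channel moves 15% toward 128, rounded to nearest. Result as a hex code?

#13EC13

CSS lime is rgb(0, 255, 0).
Per channel, c → c + 0.15(128 − c):
  R: 0 + 0.15×(128−0) = 0 + 19.2 = 19.2 → 19
  G: 255 − 19.05 = 235.95 → 236
  B: 0 + 19.2 = 19.2 → 19
rgb(19, 236, 19) = #13EC13.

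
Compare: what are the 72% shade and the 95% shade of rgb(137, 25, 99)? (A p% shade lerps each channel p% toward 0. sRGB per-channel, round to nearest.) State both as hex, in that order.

72% shade:
  R: 137 + 0.72×(0−137) = 137 − 98.64 = 38.36 → 38
  G: 25 + 0.72×(0−25) = 25 − 18 = 7 → 7
  B: 99 + 0.72×(0−99) = 99 − 71.28 = 27.72 → 28
  → #26071c
95% shade:
  R: 137 + 0.95×(0−137) = 137 − 130.15 = 6.85 → 7
  G: 25 + 0.95×(0−25) = 25 − 23.75 = 1.25 → 1
  B: 99 − 94.05 = 4.95 → 5
  → #070105

#26071c, #070105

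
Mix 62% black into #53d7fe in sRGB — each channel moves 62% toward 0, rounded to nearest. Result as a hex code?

#205261

#53d7fe is rgb(83, 215, 254).
A 62% shade moves each channel 62% toward 0:
  R: 83 + 0.62×(0−83) = 83 − 51.46 = 31.54 → 32
  G: 215 + 0.62×(0−215) = 215 − 133.3 = 81.7 → 82
  B: 254 + 0.62×(0−254) = 254 − 157.48 = 96.52 → 97
rgb(32, 82, 97) = #205261.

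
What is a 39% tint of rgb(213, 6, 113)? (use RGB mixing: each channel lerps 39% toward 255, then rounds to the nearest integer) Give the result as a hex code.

#e567a8

Per channel, c → c + 0.39(255 − c):
  R: 213 + 0.39×(255−213) = 213 + 16.38 = 229.38 → 229
  G: 6 + 97.11 = 103.11 → 103
  B: 113 + 55.38 = 168.38 → 168
rgb(229, 103, 168) = #e567a8.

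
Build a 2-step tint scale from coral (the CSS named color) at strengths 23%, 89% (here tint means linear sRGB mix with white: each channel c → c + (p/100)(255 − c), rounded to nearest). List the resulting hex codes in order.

CSS coral is rgb(255, 127, 80).
23%: (255→255, 127 + 29.44 = 156.44→156, 80 + 40.25 = 120.25→120) → #FF9C78
89%: (255→255, 127 + 113.92 = 240.92→241, 80 + 155.75 = 235.75→236) → #FFF1EC

#FF9C78, #FFF1EC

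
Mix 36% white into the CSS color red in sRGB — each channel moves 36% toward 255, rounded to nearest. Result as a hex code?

#FF5C5C

CSS red is rgb(255, 0, 0).
Lerp each channel 36% toward 255:
  R: 255 + 0.36×(255−255) = 255 + 0 = 255 → 255
  G: 0 + 91.8 = 91.8 → 92
  B: 0 + 91.8 = 91.8 → 92
rgb(255, 92, 92) = #FF5C5C.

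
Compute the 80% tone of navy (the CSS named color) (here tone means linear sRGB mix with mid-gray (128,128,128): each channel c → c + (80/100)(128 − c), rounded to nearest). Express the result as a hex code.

#666680

CSS navy is rgb(0, 0, 128).
Per channel, c → c + 0.8(128 − c):
  R: 0 + 0.8×(128−0) = 0 + 102.4 = 102.4 → 102
  G: 0 + 102.4 = 102.4 → 102
  B: 128 + 0 = 128 → 128
rgb(102, 102, 128) = #666680.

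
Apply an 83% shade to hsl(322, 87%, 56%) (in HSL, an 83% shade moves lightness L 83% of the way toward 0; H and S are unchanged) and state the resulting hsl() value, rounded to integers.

hsl(322, 87%, 10%)

L moves 83% from 56 toward 0: 56 − 46.48 = 9.52 → 10.
H and S are unchanged.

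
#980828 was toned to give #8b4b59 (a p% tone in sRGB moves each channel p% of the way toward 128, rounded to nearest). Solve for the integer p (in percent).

#980828 is rgb(152, 8, 40); #8b4b59 is rgb(139, 75, 89).
On the G channel (widest range): 75 ≈ 8 + (p/100)(128 − 8), so p ≈ 100×(75 − 8)/(128 − 8) = 6700/120 = 55.83.
p = 56 reproduces all three channels after rounding.

56%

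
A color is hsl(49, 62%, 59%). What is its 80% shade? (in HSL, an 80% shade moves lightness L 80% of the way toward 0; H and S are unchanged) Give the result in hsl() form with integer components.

hsl(49, 62%, 12%)

L moves 80% from 59 toward 0: 59 − 47.2 = 11.8 → 12.
H and S are unchanged.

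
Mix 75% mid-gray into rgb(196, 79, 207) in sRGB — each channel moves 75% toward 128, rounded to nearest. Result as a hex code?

#917494

A 75% tone moves each channel 75% toward 128:
  R: 196 + 0.75×(128−196) = 196 − 51 = 145 → 145
  G: 79 + 0.75×(128−79) = 79 + 36.75 = 115.75 → 116
  B: 207 + 0.75×(128−207) = 207 − 59.25 = 147.75 → 148
rgb(145, 116, 148) = #917494.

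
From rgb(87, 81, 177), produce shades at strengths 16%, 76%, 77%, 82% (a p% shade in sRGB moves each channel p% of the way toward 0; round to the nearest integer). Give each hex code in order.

#494495, #15132A, #141329, #100F20

16%: (87 − 13.92 = 73.08→73, 81 − 12.96 = 68.04→68, 177 − 28.32 = 148.68→149) → #494495
76%: (87 − 66.12 = 20.88→21, 81 − 61.56 = 19.44→19, 177 − 134.52 = 42.48→42) → #15132A
77%: (87 − 66.99 = 20.01→20, 81 − 62.37 = 18.63→19, 177 − 136.29 = 40.71→41) → #141329
82%: (87 − 71.34 = 15.66→16, 81 − 66.42 = 14.58→15, 177 − 145.14 = 31.86→32) → #100F20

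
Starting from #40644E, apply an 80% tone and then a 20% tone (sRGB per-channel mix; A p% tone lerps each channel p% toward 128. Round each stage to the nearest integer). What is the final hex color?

#767B78

#40644E is rgb(64, 100, 78).
An 80% tone moves each channel 80% toward 128:
  R: 64 + 51.2 = 115.2 → 115
  G: 100 + 0.8×(128−100) = 100 + 22.4 = 122.4 → 122
  B: 78 + 0.8×(128−78) = 78 + 40 = 118 → 118
After the tone: rgb(115, 122, 118) = #737A76.
Per channel, c → c + 0.2(128 − c):
  R: 115 + 0.2×(128−115) = 115 + 2.6 = 117.6 → 118
  G: 122 + 0.2×(128−122) = 122 + 1.2 = 123.2 → 123
  B: 118 + 0.2×(128−118) = 118 + 2 = 120 → 120
rgb(118, 123, 120) = #767B78.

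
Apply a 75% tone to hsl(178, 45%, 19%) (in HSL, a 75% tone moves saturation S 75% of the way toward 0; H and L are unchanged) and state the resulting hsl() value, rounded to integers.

S moves 75% from 45 toward 0: 45 − 33.75 = 11.25 → 11.
H and L are unchanged.

hsl(178, 11%, 19%)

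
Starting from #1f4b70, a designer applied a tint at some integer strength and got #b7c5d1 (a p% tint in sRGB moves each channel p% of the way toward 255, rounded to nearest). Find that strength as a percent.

68%

#1f4b70 is rgb(31, 75, 112); #b7c5d1 is rgb(183, 197, 209).
On the R channel (widest range): 183 ≈ 31 + (p/100)(255 − 31), so p ≈ 100×(183 − 31)/(255 − 31) = 15200/224 = 67.86.
p = 68 reproduces all three channels after rounding.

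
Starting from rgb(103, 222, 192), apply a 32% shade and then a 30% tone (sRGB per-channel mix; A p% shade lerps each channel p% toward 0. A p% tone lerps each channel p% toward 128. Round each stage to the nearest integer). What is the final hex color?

Lerp each channel 32% toward 0:
  R: 103 + 0.32×(0−103) = 103 − 32.96 = 70.04 → 70
  G: 222 + 0.32×(0−222) = 222 − 71.04 = 150.96 → 151
  B: 192 − 61.44 = 130.56 → 131
After the shade: rgb(70, 151, 131) = #469783.
Lerp each channel 30% toward 128:
  R: 70 + 0.3×(128−70) = 70 + 17.4 = 87.4 → 87
  G: 151 + 0.3×(128−151) = 151 − 6.9 = 144.1 → 144
  B: 131 − 0.9 = 130.1 → 130
rgb(87, 144, 130) = #579082.

#579082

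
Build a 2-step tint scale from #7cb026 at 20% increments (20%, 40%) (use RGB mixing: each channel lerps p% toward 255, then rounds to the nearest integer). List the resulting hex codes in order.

#96c051, #b0d07d

#7cb026 is rgb(124, 176, 38).
20%: (124 + 26.2 = 150.2→150, 176 + 15.8 = 191.8→192, 38 + 43.4 = 81.4→81) → #96c051
40%: (124 + 52.4 = 176.4→176, 176 + 31.6 = 207.6→208, 38 + 86.8 = 124.8→125) → #b0d07d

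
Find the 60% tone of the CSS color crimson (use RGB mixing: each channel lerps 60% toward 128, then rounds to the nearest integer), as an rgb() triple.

CSS crimson is rgb(220, 20, 60).
A 60% tone moves each channel 60% toward 128:
  R: 220 + 0.6×(128−220) = 220 − 55.2 = 164.8 → 165
  G: 20 + 0.6×(128−20) = 20 + 64.8 = 84.8 → 85
  B: 60 + 40.8 = 100.8 → 101

rgb(165, 85, 101)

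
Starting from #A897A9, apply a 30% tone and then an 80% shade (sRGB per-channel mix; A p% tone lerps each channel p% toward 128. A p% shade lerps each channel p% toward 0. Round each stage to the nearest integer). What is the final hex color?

#1F1D1F

#A897A9 is rgb(168, 151, 169).
A 30% tone moves each channel 30% toward 128:
  R: 168 − 12 = 156 → 156
  G: 151 + 0.3×(128−151) = 151 − 6.9 = 144.1 → 144
  B: 169 + 0.3×(128−169) = 169 − 12.3 = 156.7 → 157
After the tone: rgb(156, 144, 157) = #9C909D.
Per channel, c → c + 0.8(0 − c):
  R: 156 − 124.8 = 31.2 → 31
  G: 144 + 0.8×(0−144) = 144 − 115.2 = 28.8 → 29
  B: 157 + 0.8×(0−157) = 157 − 125.6 = 31.4 → 31
rgb(31, 29, 31) = #1F1D1F.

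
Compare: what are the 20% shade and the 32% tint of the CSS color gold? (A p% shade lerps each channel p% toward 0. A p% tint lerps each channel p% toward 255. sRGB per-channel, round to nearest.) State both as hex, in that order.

#CCAC00, #FFE452

CSS gold is rgb(255, 215, 0).
20% shade:
  R: 255 + 0.2×(0−255) = 255 − 51 = 204 → 204
  G: 215 + 0.2×(0−215) = 215 − 43 = 172 → 172
  B: 0 + 0.2×(0−0) = 0 + 0 = 0 → 0
  → #CCAC00
32% tint:
  R: 255 + 0 = 255 → 255
  G: 215 + 12.8 = 227.8 → 228
  B: 0 + 0.32×(255−0) = 0 + 81.6 = 81.6 → 82
  → #FFE452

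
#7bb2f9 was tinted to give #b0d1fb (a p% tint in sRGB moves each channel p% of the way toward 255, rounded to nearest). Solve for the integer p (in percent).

#7bb2f9 is rgb(123, 178, 249); #b0d1fb is rgb(176, 209, 251).
On the R channel (widest range): 176 ≈ 123 + (p/100)(255 − 123), so p ≈ 100×(176 − 123)/(255 − 123) = 5300/132 = 40.15.
p = 40 reproduces all three channels after rounding.

40%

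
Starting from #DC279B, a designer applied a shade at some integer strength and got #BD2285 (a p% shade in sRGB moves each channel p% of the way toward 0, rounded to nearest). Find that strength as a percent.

14%

#DC279B is rgb(220, 39, 155); #BD2285 is rgb(189, 34, 133).
On the R channel (widest range): 189 ≈ 220 + (p/100)(0 − 220), so p ≈ 100×(189 − 220)/(0 − 220) = -3100/-220 = 14.09.
p = 14 reproduces all three channels after rounding.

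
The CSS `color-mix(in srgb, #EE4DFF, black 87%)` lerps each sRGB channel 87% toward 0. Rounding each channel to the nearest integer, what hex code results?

#1F0A21

#EE4DFF is rgb(238, 77, 255).
Per channel, c → c + 0.87(0 − c):
  R: 238 + 0.87×(0−238) = 238 − 207.06 = 30.94 → 31
  G: 77 + 0.87×(0−77) = 77 − 66.99 = 10.01 → 10
  B: 255 + 0.87×(0−255) = 255 − 221.85 = 33.15 → 33
rgb(31, 10, 33) = #1F0A21.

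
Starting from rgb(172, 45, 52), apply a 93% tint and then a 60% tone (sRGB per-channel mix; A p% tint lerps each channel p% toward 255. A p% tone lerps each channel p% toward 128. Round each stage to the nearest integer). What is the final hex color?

#B0ADAD

Lerp each channel 93% toward 255:
  R: 172 + 77.19 = 249.19 → 249
  G: 45 + 195.3 = 240.3 → 240
  B: 52 + 0.93×(255−52) = 52 + 188.79 = 240.79 → 241
After the tint: rgb(249, 240, 241) = #F9F0F1.
Per channel, c → c + 0.6(128 − c):
  R: 249 − 72.6 = 176.4 → 176
  G: 240 − 67.2 = 172.8 → 173
  B: 241 − 67.8 = 173.2 → 173
rgb(176, 173, 173) = #B0ADAD.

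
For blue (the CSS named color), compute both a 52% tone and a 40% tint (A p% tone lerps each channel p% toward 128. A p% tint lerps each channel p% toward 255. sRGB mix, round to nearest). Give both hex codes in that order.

#4343BD, #6666FF

CSS blue is rgb(0, 0, 255).
52% tone:
  R: 0 + 0.52×(128−0) = 0 + 66.56 = 66.56 → 67
  G: 0 + 0.52×(128−0) = 0 + 66.56 = 66.56 → 67
  B: 255 − 66.04 = 188.96 → 189
  → #4343BD
40% tint:
  R: 0 + 0.4×(255−0) = 0 + 102 = 102 → 102
  G: 0 + 0.4×(255−0) = 0 + 102 = 102 → 102
  B: 255 + 0 = 255 → 255
  → #6666FF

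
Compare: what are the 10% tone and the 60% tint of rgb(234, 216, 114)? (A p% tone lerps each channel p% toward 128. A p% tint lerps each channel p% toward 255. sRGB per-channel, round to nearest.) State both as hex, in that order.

#dfcf73, #f7efc7

10% tone:
  R: 234 + 0.1×(128−234) = 234 − 10.6 = 223.4 → 223
  G: 216 + 0.1×(128−216) = 216 − 8.8 = 207.2 → 207
  B: 114 + 0.1×(128−114) = 114 + 1.4 = 115.4 → 115
  → #dfcf73
60% tint:
  R: 234 + 0.6×(255−234) = 234 + 12.6 = 246.6 → 247
  G: 216 + 23.4 = 239.4 → 239
  B: 114 + 0.6×(255−114) = 114 + 84.6 = 198.6 → 199
  → #f7efc7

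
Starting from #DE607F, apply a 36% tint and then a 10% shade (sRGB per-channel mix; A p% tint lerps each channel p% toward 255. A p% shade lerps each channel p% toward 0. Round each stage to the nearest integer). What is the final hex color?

#DE607F is rgb(222, 96, 127).
Lerp each channel 36% toward 255:
  R: 222 + 11.88 = 233.88 → 234
  G: 96 + 0.36×(255−96) = 96 + 57.24 = 153.24 → 153
  B: 127 + 0.36×(255−127) = 127 + 46.08 = 173.08 → 173
After the tint: rgb(234, 153, 173) = #EA99AD.
Lerp each channel 10% toward 0:
  R: 234 + 0.1×(0−234) = 234 − 23.4 = 210.6 → 211
  G: 153 + 0.1×(0−153) = 153 − 15.3 = 137.7 → 138
  B: 173 − 17.3 = 155.7 → 156
rgb(211, 138, 156) = #D38A9C.

#D38A9C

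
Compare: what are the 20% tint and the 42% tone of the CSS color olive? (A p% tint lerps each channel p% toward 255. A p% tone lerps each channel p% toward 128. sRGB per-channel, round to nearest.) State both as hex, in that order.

#999933, #808036

CSS olive is rgb(128, 128, 0).
20% tint:
  R: 128 + 0.2×(255−128) = 128 + 25.4 = 153.4 → 153
  G: 128 + 25.4 = 153.4 → 153
  B: 0 + 0.2×(255−0) = 0 + 51 = 51 → 51
  → #999933
42% tone:
  R: 128 + 0 = 128 → 128
  G: 128 + 0.42×(128−128) = 128 + 0 = 128 → 128
  B: 0 + 0.42×(128−0) = 0 + 53.76 = 53.76 → 54
  → #808036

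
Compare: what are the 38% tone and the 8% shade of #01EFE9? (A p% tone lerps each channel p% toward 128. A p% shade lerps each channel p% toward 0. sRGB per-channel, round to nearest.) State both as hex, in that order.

#31C5C1, #01DCD6

#01EFE9 is rgb(1, 239, 233).
38% tone:
  R: 1 + 0.38×(128−1) = 1 + 48.26 = 49.26 → 49
  G: 239 + 0.38×(128−239) = 239 − 42.18 = 196.82 → 197
  B: 233 − 39.9 = 193.1 → 193
  → #31C5C1
8% shade:
  R: 1 − 0.08 = 0.92 → 1
  G: 239 + 0.08×(0−239) = 239 − 19.12 = 219.88 → 220
  B: 233 − 18.64 = 214.36 → 214
  → #01DCD6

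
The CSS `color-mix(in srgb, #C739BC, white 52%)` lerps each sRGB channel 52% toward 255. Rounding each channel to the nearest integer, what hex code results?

#E4A0DF

#C739BC is rgb(199, 57, 188).
Per channel, c → c + 0.52(255 − c):
  R: 199 + 0.52×(255−199) = 199 + 29.12 = 228.12 → 228
  G: 57 + 0.52×(255−57) = 57 + 102.96 = 159.96 → 160
  B: 188 + 34.84 = 222.84 → 223
rgb(228, 160, 223) = #E4A0DF.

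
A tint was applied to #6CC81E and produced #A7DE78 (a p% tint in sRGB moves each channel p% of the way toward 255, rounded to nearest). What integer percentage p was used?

40%

#6CC81E is rgb(108, 200, 30); #A7DE78 is rgb(167, 222, 120).
On the B channel (widest range): 120 ≈ 30 + (p/100)(255 − 30), so p ≈ 100×(120 − 30)/(255 − 30) = 9000/225 = 40.00.
p = 40 reproduces all three channels after rounding.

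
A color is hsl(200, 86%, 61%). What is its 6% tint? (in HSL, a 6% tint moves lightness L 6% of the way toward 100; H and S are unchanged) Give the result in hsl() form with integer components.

hsl(200, 86%, 63%)

L moves 6% from 61 toward 100: 61 + 2.34 = 63.34 → 63.
H and S are unchanged.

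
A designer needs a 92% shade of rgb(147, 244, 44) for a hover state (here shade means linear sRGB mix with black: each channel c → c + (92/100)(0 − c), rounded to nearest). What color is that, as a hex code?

#0C1404

Lerp each channel 92% toward 0:
  R: 147 − 135.24 = 11.76 → 12
  G: 244 − 224.48 = 19.52 → 20
  B: 44 − 40.48 = 3.52 → 4
rgb(12, 20, 4) = #0C1404.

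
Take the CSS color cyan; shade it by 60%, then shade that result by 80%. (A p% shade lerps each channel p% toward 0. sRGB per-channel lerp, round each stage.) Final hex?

CSS cyan is rgb(0, 255, 255).
Lerp each channel 60% toward 0:
  R: 0 + 0 = 0 → 0
  G: 255 + 0.6×(0−255) = 255 − 153 = 102 → 102
  B: 255 + 0.6×(0−255) = 255 − 153 = 102 → 102
After the shade: rgb(0, 102, 102) = #006666.
Per channel, c → c + 0.8(0 − c):
  R: 0 + 0.8×(0−0) = 0 + 0 = 0 → 0
  G: 102 − 81.6 = 20.4 → 20
  B: 102 + 0.8×(0−102) = 102 − 81.6 = 20.4 → 20
rgb(0, 20, 20) = #001414.

#001414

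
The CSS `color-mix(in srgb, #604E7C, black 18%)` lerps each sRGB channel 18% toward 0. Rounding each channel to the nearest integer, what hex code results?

#604E7C is rgb(96, 78, 124).
Per channel, c → c + 0.18(0 − c):
  R: 96 + 0.18×(0−96) = 96 − 17.28 = 78.72 → 79
  G: 78 − 14.04 = 63.96 → 64
  B: 124 + 0.18×(0−124) = 124 − 22.32 = 101.68 → 102
rgb(79, 64, 102) = #4F4066.

#4F4066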